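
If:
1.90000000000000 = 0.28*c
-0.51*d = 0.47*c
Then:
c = 6.79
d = -6.25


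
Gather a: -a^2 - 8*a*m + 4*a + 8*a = -a^2 + a*(12 - 8*m)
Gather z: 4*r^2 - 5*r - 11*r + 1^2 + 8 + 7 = 4*r^2 - 16*r + 16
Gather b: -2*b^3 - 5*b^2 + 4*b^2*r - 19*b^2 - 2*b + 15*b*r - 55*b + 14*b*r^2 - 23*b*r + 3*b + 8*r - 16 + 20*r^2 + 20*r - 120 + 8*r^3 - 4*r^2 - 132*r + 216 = -2*b^3 + b^2*(4*r - 24) + b*(14*r^2 - 8*r - 54) + 8*r^3 + 16*r^2 - 104*r + 80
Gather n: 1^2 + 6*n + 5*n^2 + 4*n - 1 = 5*n^2 + 10*n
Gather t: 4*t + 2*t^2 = 2*t^2 + 4*t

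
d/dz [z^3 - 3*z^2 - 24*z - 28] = 3*z^2 - 6*z - 24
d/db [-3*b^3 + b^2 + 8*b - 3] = -9*b^2 + 2*b + 8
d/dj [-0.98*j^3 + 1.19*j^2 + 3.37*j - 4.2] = -2.94*j^2 + 2.38*j + 3.37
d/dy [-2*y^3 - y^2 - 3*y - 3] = -6*y^2 - 2*y - 3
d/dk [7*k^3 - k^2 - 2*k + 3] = 21*k^2 - 2*k - 2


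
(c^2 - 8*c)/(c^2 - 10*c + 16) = c/(c - 2)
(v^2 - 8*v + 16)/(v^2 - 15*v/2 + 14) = 2*(v - 4)/(2*v - 7)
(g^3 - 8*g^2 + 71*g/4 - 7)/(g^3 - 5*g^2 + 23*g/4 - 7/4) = (g - 4)/(g - 1)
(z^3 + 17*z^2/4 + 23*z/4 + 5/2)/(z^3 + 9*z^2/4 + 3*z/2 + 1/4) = (4*z^2 + 13*z + 10)/(4*z^2 + 5*z + 1)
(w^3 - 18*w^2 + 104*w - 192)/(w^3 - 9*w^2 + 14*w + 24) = (w - 8)/(w + 1)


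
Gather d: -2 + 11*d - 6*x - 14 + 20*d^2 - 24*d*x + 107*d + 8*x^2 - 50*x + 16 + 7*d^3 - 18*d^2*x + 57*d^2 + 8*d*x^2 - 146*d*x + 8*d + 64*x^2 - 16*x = 7*d^3 + d^2*(77 - 18*x) + d*(8*x^2 - 170*x + 126) + 72*x^2 - 72*x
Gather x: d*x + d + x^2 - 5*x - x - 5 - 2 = d + x^2 + x*(d - 6) - 7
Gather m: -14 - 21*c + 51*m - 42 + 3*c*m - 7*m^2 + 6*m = -21*c - 7*m^2 + m*(3*c + 57) - 56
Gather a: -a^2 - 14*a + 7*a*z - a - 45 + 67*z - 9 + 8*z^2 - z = -a^2 + a*(7*z - 15) + 8*z^2 + 66*z - 54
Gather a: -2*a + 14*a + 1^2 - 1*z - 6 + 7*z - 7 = 12*a + 6*z - 12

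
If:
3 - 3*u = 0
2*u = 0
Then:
No Solution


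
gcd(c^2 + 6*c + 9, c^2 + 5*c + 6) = c + 3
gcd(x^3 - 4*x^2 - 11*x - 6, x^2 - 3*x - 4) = x + 1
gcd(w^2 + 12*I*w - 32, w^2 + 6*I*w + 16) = w + 8*I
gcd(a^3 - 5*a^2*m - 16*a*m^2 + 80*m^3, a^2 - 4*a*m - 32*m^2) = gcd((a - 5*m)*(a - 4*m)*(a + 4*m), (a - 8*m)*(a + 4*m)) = a + 4*m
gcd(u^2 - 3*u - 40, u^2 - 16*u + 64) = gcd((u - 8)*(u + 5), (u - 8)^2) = u - 8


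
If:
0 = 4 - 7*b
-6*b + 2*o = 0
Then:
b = 4/7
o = 12/7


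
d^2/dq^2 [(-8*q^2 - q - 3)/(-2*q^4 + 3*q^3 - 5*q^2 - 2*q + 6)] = 2*(96*q^8 - 120*q^7 + 64*q^6 - 405*q^5 + 1671*q^4 - 1273*q^3 + 999*q^2 + 18*q + 402)/(8*q^12 - 36*q^11 + 114*q^10 - 183*q^9 + 141*q^8 + 165*q^7 - 553*q^6 + 510*q^5 + 42*q^4 - 676*q^3 + 468*q^2 + 216*q - 216)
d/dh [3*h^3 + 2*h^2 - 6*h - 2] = 9*h^2 + 4*h - 6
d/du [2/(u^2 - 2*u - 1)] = 4*(1 - u)/(-u^2 + 2*u + 1)^2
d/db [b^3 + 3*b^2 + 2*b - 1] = 3*b^2 + 6*b + 2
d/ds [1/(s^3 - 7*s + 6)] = (7 - 3*s^2)/(s^3 - 7*s + 6)^2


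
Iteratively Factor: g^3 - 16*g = (g)*(g^2 - 16) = g*(g + 4)*(g - 4)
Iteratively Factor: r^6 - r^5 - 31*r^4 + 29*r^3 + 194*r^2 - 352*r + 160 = (r + 4)*(r^5 - 5*r^4 - 11*r^3 + 73*r^2 - 98*r + 40) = (r - 5)*(r + 4)*(r^4 - 11*r^2 + 18*r - 8) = (r - 5)*(r - 1)*(r + 4)*(r^3 + r^2 - 10*r + 8) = (r - 5)*(r - 2)*(r - 1)*(r + 4)*(r^2 + 3*r - 4) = (r - 5)*(r - 2)*(r - 1)^2*(r + 4)*(r + 4)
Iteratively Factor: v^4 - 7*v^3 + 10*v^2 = (v - 2)*(v^3 - 5*v^2) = v*(v - 2)*(v^2 - 5*v) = v*(v - 5)*(v - 2)*(v)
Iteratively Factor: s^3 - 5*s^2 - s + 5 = (s - 5)*(s^2 - 1) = (s - 5)*(s + 1)*(s - 1)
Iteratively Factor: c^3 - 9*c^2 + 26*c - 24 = (c - 3)*(c^2 - 6*c + 8) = (c - 3)*(c - 2)*(c - 4)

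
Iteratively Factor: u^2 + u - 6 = (u + 3)*(u - 2)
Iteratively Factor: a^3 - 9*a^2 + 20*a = (a)*(a^2 - 9*a + 20) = a*(a - 4)*(a - 5)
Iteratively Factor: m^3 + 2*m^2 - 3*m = (m)*(m^2 + 2*m - 3) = m*(m + 3)*(m - 1)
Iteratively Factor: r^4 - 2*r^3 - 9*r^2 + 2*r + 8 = (r + 1)*(r^3 - 3*r^2 - 6*r + 8) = (r - 1)*(r + 1)*(r^2 - 2*r - 8) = (r - 4)*(r - 1)*(r + 1)*(r + 2)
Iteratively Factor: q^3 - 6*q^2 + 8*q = (q)*(q^2 - 6*q + 8) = q*(q - 4)*(q - 2)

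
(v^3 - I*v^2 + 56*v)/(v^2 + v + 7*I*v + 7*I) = v*(v - 8*I)/(v + 1)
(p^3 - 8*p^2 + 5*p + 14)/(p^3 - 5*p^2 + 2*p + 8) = (p - 7)/(p - 4)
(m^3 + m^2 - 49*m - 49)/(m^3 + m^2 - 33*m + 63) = (m^2 - 6*m - 7)/(m^2 - 6*m + 9)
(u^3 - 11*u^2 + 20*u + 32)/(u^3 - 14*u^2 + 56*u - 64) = (u + 1)/(u - 2)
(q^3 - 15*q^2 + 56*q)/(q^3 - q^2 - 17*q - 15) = q*(-q^2 + 15*q - 56)/(-q^3 + q^2 + 17*q + 15)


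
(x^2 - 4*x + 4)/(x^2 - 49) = (x^2 - 4*x + 4)/(x^2 - 49)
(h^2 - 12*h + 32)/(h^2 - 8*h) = (h - 4)/h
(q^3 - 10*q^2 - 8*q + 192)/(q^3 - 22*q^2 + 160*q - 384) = (q + 4)/(q - 8)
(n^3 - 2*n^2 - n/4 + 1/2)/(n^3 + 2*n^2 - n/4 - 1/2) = (n - 2)/(n + 2)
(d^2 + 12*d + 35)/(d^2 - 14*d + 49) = (d^2 + 12*d + 35)/(d^2 - 14*d + 49)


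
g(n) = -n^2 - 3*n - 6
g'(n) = -2*n - 3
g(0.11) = -6.34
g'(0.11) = -3.22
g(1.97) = -15.79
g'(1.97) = -6.94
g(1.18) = -10.93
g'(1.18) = -5.36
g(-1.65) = -3.77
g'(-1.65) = 0.30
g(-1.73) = -3.80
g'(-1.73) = 0.46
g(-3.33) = -7.10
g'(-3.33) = 3.66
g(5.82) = -57.33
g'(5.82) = -14.64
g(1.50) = -12.75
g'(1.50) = -6.00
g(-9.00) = -60.00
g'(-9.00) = 15.00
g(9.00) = -114.00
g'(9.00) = -21.00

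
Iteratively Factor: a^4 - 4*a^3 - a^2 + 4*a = (a)*(a^3 - 4*a^2 - a + 4) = a*(a + 1)*(a^2 - 5*a + 4) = a*(a - 4)*(a + 1)*(a - 1)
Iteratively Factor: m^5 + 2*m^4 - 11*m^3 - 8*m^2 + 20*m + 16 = (m + 4)*(m^4 - 2*m^3 - 3*m^2 + 4*m + 4) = (m - 2)*(m + 4)*(m^3 - 3*m - 2) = (m - 2)^2*(m + 4)*(m^2 + 2*m + 1) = (m - 2)^2*(m + 1)*(m + 4)*(m + 1)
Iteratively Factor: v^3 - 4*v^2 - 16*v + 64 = (v - 4)*(v^2 - 16) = (v - 4)*(v + 4)*(v - 4)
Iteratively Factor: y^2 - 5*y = (y)*(y - 5)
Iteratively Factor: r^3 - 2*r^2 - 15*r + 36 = (r - 3)*(r^2 + r - 12) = (r - 3)^2*(r + 4)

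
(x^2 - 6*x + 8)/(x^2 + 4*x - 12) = (x - 4)/(x + 6)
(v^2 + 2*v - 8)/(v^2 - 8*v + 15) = (v^2 + 2*v - 8)/(v^2 - 8*v + 15)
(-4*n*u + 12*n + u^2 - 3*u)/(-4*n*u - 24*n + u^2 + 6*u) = (u - 3)/(u + 6)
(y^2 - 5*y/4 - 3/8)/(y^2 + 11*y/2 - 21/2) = (y + 1/4)/(y + 7)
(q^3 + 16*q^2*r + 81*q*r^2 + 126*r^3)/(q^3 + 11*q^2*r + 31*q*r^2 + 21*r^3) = (q + 6*r)/(q + r)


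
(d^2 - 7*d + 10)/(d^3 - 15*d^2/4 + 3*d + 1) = 4*(d - 5)/(4*d^2 - 7*d - 2)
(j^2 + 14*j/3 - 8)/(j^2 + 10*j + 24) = (j - 4/3)/(j + 4)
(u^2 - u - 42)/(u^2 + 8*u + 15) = (u^2 - u - 42)/(u^2 + 8*u + 15)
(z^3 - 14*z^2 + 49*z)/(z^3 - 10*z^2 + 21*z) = (z - 7)/(z - 3)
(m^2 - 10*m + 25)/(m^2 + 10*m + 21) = (m^2 - 10*m + 25)/(m^2 + 10*m + 21)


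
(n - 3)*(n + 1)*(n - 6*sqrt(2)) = n^3 - 6*sqrt(2)*n^2 - 2*n^2 - 3*n + 12*sqrt(2)*n + 18*sqrt(2)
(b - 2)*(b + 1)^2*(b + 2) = b^4 + 2*b^3 - 3*b^2 - 8*b - 4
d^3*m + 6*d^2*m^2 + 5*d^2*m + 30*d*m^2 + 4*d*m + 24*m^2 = (d + 4)*(d + 6*m)*(d*m + m)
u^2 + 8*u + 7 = (u + 1)*(u + 7)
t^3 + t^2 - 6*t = t*(t - 2)*(t + 3)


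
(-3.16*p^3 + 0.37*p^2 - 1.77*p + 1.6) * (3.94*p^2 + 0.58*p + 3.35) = -12.4504*p^5 - 0.375*p^4 - 17.3452*p^3 + 6.5169*p^2 - 5.0015*p + 5.36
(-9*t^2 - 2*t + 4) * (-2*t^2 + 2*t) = 18*t^4 - 14*t^3 - 12*t^2 + 8*t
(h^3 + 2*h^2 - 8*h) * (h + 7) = h^4 + 9*h^3 + 6*h^2 - 56*h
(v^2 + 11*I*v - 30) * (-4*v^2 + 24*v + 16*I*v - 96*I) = -4*v^4 + 24*v^3 - 28*I*v^3 - 56*v^2 + 168*I*v^2 + 336*v - 480*I*v + 2880*I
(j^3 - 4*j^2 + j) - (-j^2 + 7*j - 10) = j^3 - 3*j^2 - 6*j + 10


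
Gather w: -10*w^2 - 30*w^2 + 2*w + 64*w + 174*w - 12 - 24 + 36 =-40*w^2 + 240*w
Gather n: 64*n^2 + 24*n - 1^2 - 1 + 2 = 64*n^2 + 24*n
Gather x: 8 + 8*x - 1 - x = 7*x + 7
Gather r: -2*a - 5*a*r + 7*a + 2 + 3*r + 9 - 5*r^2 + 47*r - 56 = 5*a - 5*r^2 + r*(50 - 5*a) - 45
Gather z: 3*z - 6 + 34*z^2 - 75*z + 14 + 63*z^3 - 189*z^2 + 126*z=63*z^3 - 155*z^2 + 54*z + 8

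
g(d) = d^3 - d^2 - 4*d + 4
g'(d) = 3*d^2 - 2*d - 4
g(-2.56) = -9.09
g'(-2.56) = 20.78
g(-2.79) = -14.34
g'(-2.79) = 24.93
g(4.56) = 59.79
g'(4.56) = 49.26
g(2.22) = 1.13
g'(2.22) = 6.35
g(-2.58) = -9.51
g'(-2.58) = 21.13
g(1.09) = -0.25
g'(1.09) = -2.62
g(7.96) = 413.16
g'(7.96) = 170.16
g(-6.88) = -341.48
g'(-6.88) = 151.76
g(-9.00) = -770.00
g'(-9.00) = 257.00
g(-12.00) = -1820.00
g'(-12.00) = 452.00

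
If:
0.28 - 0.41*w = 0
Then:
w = 0.68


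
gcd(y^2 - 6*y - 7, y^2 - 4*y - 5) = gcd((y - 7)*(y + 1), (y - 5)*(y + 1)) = y + 1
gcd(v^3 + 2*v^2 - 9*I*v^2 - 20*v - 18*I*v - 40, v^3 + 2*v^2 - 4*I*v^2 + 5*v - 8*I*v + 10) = v^2 + v*(2 - 5*I) - 10*I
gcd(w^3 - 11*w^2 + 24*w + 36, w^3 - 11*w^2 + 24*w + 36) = w^3 - 11*w^2 + 24*w + 36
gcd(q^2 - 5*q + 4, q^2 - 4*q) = q - 4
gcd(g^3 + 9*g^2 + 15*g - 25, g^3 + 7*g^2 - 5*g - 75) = g^2 + 10*g + 25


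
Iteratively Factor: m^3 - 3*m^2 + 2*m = (m)*(m^2 - 3*m + 2) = m*(m - 2)*(m - 1)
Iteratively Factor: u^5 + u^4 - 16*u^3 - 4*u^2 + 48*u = (u)*(u^4 + u^3 - 16*u^2 - 4*u + 48) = u*(u + 4)*(u^3 - 3*u^2 - 4*u + 12) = u*(u + 2)*(u + 4)*(u^2 - 5*u + 6) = u*(u - 3)*(u + 2)*(u + 4)*(u - 2)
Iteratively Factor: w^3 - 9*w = (w + 3)*(w^2 - 3*w) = w*(w + 3)*(w - 3)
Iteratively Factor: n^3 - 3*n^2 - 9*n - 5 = (n + 1)*(n^2 - 4*n - 5) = (n - 5)*(n + 1)*(n + 1)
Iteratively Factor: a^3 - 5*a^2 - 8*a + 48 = (a + 3)*(a^2 - 8*a + 16) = (a - 4)*(a + 3)*(a - 4)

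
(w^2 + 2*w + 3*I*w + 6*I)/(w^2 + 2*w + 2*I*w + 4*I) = (w + 3*I)/(w + 2*I)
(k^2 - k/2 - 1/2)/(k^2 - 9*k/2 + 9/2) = (2*k^2 - k - 1)/(2*k^2 - 9*k + 9)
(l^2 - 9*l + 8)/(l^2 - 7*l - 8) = (l - 1)/(l + 1)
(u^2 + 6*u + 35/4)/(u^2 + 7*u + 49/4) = (2*u + 5)/(2*u + 7)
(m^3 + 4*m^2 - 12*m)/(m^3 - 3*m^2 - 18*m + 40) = m*(m + 6)/(m^2 - m - 20)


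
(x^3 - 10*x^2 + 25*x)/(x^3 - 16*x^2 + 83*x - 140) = x*(x - 5)/(x^2 - 11*x + 28)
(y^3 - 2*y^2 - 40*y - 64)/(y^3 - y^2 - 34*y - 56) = (y - 8)/(y - 7)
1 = 1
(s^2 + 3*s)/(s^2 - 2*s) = (s + 3)/(s - 2)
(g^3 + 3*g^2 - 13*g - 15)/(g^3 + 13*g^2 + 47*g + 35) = (g - 3)/(g + 7)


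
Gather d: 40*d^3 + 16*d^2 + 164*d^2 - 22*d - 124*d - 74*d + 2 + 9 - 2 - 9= 40*d^3 + 180*d^2 - 220*d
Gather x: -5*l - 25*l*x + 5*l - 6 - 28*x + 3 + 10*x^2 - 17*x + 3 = 10*x^2 + x*(-25*l - 45)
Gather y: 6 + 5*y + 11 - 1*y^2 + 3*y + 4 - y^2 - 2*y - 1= -2*y^2 + 6*y + 20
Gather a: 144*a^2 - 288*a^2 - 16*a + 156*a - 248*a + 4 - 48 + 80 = -144*a^2 - 108*a + 36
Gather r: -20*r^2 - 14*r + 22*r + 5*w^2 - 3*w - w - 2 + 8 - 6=-20*r^2 + 8*r + 5*w^2 - 4*w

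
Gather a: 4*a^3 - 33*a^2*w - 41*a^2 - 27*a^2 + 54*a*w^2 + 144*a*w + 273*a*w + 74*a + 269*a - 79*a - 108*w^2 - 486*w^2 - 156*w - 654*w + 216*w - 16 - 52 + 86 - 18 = 4*a^3 + a^2*(-33*w - 68) + a*(54*w^2 + 417*w + 264) - 594*w^2 - 594*w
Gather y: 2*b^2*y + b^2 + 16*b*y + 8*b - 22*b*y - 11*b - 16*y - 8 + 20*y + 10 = b^2 - 3*b + y*(2*b^2 - 6*b + 4) + 2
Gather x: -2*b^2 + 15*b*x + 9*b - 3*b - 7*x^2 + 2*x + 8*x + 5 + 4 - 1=-2*b^2 + 6*b - 7*x^2 + x*(15*b + 10) + 8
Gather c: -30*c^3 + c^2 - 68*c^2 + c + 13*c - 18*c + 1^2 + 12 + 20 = -30*c^3 - 67*c^2 - 4*c + 33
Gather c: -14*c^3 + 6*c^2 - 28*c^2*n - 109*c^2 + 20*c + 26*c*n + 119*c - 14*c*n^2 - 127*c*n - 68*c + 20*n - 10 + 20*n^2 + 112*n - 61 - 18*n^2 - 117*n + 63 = -14*c^3 + c^2*(-28*n - 103) + c*(-14*n^2 - 101*n + 71) + 2*n^2 + 15*n - 8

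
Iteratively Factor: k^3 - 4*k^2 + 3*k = (k - 1)*(k^2 - 3*k) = k*(k - 1)*(k - 3)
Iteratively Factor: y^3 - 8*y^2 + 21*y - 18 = (y - 2)*(y^2 - 6*y + 9) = (y - 3)*(y - 2)*(y - 3)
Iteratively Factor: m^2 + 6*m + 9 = (m + 3)*(m + 3)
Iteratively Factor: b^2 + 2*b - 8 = (b + 4)*(b - 2)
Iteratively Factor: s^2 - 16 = (s + 4)*(s - 4)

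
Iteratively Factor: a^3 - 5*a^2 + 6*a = (a - 2)*(a^2 - 3*a) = (a - 3)*(a - 2)*(a)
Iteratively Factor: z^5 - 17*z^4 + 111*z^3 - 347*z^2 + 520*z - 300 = (z - 2)*(z^4 - 15*z^3 + 81*z^2 - 185*z + 150) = (z - 3)*(z - 2)*(z^3 - 12*z^2 + 45*z - 50) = (z - 3)*(z - 2)^2*(z^2 - 10*z + 25) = (z - 5)*(z - 3)*(z - 2)^2*(z - 5)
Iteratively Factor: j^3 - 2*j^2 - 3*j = (j)*(j^2 - 2*j - 3) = j*(j + 1)*(j - 3)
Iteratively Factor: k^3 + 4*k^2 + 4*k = (k)*(k^2 + 4*k + 4) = k*(k + 2)*(k + 2)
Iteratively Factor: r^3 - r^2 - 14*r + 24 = (r - 3)*(r^2 + 2*r - 8) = (r - 3)*(r - 2)*(r + 4)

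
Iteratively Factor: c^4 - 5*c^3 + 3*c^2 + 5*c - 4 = (c - 1)*(c^3 - 4*c^2 - c + 4) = (c - 1)*(c + 1)*(c^2 - 5*c + 4) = (c - 1)^2*(c + 1)*(c - 4)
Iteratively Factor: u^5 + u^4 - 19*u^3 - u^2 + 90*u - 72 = (u - 1)*(u^4 + 2*u^3 - 17*u^2 - 18*u + 72) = (u - 2)*(u - 1)*(u^3 + 4*u^2 - 9*u - 36) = (u - 2)*(u - 1)*(u + 4)*(u^2 - 9) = (u - 2)*(u - 1)*(u + 3)*(u + 4)*(u - 3)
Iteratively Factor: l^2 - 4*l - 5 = (l - 5)*(l + 1)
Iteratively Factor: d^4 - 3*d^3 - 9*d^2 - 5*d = (d + 1)*(d^3 - 4*d^2 - 5*d) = (d + 1)^2*(d^2 - 5*d) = (d - 5)*(d + 1)^2*(d)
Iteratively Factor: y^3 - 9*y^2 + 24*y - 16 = (y - 4)*(y^2 - 5*y + 4) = (y - 4)^2*(y - 1)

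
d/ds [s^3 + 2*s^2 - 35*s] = 3*s^2 + 4*s - 35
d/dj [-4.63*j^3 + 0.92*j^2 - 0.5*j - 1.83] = -13.89*j^2 + 1.84*j - 0.5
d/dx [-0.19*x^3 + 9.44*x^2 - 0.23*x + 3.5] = -0.57*x^2 + 18.88*x - 0.23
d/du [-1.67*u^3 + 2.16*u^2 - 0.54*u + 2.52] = -5.01*u^2 + 4.32*u - 0.54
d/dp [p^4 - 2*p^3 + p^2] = 2*p*(2*p^2 - 3*p + 1)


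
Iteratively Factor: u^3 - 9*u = (u - 3)*(u^2 + 3*u) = u*(u - 3)*(u + 3)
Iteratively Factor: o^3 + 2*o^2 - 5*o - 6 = (o + 1)*(o^2 + o - 6) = (o - 2)*(o + 1)*(o + 3)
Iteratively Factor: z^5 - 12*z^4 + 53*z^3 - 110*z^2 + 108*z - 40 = (z - 2)*(z^4 - 10*z^3 + 33*z^2 - 44*z + 20) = (z - 2)^2*(z^3 - 8*z^2 + 17*z - 10) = (z - 5)*(z - 2)^2*(z^2 - 3*z + 2) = (z - 5)*(z - 2)^2*(z - 1)*(z - 2)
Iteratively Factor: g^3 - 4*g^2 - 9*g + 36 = (g - 4)*(g^2 - 9) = (g - 4)*(g - 3)*(g + 3)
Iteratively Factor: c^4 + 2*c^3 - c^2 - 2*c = (c + 2)*(c^3 - c) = (c - 1)*(c + 2)*(c^2 + c) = c*(c - 1)*(c + 2)*(c + 1)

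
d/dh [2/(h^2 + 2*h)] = 4*(-h - 1)/(h^2*(h + 2)^2)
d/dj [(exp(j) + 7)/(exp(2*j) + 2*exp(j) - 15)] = (-2*(exp(j) + 1)*(exp(j) + 7) + exp(2*j) + 2*exp(j) - 15)*exp(j)/(exp(2*j) + 2*exp(j) - 15)^2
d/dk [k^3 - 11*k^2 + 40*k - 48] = 3*k^2 - 22*k + 40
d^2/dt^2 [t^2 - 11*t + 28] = 2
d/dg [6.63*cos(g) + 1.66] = -6.63*sin(g)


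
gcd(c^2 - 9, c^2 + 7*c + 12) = c + 3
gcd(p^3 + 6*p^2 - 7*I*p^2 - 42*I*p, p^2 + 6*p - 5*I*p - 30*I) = p + 6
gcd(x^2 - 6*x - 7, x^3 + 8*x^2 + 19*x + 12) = x + 1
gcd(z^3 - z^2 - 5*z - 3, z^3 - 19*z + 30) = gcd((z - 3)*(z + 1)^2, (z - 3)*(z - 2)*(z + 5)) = z - 3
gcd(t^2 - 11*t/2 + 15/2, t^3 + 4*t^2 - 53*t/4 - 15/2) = t - 5/2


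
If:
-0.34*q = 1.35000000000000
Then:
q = -3.97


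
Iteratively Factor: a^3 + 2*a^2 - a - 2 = (a + 2)*(a^2 - 1) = (a + 1)*(a + 2)*(a - 1)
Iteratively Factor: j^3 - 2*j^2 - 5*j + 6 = (j - 1)*(j^2 - j - 6) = (j - 3)*(j - 1)*(j + 2)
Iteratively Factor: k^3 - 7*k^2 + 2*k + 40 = (k - 5)*(k^2 - 2*k - 8) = (k - 5)*(k + 2)*(k - 4)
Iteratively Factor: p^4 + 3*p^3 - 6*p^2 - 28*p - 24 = (p + 2)*(p^3 + p^2 - 8*p - 12) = (p - 3)*(p + 2)*(p^2 + 4*p + 4) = (p - 3)*(p + 2)^2*(p + 2)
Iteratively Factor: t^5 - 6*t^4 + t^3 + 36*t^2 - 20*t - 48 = (t - 2)*(t^4 - 4*t^3 - 7*t^2 + 22*t + 24) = (t - 2)*(t + 1)*(t^3 - 5*t^2 - 2*t + 24) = (t - 3)*(t - 2)*(t + 1)*(t^2 - 2*t - 8) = (t - 4)*(t - 3)*(t - 2)*(t + 1)*(t + 2)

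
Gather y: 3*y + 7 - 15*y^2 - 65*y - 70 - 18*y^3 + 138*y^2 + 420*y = -18*y^3 + 123*y^2 + 358*y - 63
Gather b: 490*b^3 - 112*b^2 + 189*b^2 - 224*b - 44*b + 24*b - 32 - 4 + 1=490*b^3 + 77*b^2 - 244*b - 35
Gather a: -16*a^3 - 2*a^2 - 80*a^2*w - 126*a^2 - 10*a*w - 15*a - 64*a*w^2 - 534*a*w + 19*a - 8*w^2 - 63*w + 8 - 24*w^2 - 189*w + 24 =-16*a^3 + a^2*(-80*w - 128) + a*(-64*w^2 - 544*w + 4) - 32*w^2 - 252*w + 32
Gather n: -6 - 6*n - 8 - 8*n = -14*n - 14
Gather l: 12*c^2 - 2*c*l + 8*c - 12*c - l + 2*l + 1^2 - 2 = 12*c^2 - 4*c + l*(1 - 2*c) - 1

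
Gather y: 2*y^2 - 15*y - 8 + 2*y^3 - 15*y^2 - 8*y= 2*y^3 - 13*y^2 - 23*y - 8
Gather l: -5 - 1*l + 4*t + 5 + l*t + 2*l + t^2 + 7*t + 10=l*(t + 1) + t^2 + 11*t + 10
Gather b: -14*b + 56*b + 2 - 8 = 42*b - 6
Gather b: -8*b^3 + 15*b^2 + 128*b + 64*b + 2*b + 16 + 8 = -8*b^3 + 15*b^2 + 194*b + 24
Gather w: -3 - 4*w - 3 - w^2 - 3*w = -w^2 - 7*w - 6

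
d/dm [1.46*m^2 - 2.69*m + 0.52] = 2.92*m - 2.69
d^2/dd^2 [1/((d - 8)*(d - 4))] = 2*((d - 8)^2 + (d - 8)*(d - 4) + (d - 4)^2)/((d - 8)^3*(d - 4)^3)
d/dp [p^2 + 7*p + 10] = 2*p + 7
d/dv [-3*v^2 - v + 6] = -6*v - 1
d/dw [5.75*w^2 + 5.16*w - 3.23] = 11.5*w + 5.16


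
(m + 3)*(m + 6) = m^2 + 9*m + 18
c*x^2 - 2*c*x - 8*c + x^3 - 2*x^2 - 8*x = (c + x)*(x - 4)*(x + 2)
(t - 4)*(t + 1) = t^2 - 3*t - 4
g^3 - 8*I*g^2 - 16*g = g*(g - 4*I)^2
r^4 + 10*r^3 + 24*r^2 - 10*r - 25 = (r - 1)*(r + 1)*(r + 5)^2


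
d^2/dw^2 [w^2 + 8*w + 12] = 2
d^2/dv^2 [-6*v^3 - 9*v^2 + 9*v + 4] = -36*v - 18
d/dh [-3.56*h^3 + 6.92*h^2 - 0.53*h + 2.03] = -10.68*h^2 + 13.84*h - 0.53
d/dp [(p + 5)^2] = 2*p + 10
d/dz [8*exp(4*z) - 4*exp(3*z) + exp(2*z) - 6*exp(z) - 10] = 2*(16*exp(3*z) - 6*exp(2*z) + exp(z) - 3)*exp(z)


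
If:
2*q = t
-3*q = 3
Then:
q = -1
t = -2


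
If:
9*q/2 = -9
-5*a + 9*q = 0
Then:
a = -18/5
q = -2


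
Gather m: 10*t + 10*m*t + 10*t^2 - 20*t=10*m*t + 10*t^2 - 10*t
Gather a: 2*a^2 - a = 2*a^2 - a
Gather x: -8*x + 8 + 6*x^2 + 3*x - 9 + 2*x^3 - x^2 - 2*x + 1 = 2*x^3 + 5*x^2 - 7*x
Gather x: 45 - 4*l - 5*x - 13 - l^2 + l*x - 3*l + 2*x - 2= -l^2 - 7*l + x*(l - 3) + 30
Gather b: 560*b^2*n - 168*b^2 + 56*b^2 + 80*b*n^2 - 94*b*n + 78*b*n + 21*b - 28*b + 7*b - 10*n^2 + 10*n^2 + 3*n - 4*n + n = b^2*(560*n - 112) + b*(80*n^2 - 16*n)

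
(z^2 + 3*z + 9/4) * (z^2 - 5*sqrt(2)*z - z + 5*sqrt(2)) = z^4 - 5*sqrt(2)*z^3 + 2*z^3 - 10*sqrt(2)*z^2 - 3*z^2/4 - 9*z/4 + 15*sqrt(2)*z/4 + 45*sqrt(2)/4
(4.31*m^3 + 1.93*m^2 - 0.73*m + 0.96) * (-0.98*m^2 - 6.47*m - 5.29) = -4.2238*m^5 - 29.7771*m^4 - 34.5716*m^3 - 6.4274*m^2 - 2.3495*m - 5.0784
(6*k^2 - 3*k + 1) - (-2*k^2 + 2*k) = 8*k^2 - 5*k + 1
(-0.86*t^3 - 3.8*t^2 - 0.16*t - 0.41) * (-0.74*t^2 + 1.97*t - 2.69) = 0.6364*t^5 + 1.1178*t^4 - 5.0542*t^3 + 10.2102*t^2 - 0.3773*t + 1.1029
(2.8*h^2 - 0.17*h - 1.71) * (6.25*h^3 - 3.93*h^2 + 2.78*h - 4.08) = 17.5*h^5 - 12.0665*h^4 - 2.2354*h^3 - 5.1763*h^2 - 4.0602*h + 6.9768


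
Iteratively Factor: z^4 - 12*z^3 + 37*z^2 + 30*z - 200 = (z - 4)*(z^3 - 8*z^2 + 5*z + 50) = (z - 5)*(z - 4)*(z^2 - 3*z - 10) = (z - 5)*(z - 4)*(z + 2)*(z - 5)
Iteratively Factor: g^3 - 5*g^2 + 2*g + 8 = (g - 2)*(g^2 - 3*g - 4) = (g - 4)*(g - 2)*(g + 1)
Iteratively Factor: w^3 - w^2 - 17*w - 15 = (w + 3)*(w^2 - 4*w - 5) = (w + 1)*(w + 3)*(w - 5)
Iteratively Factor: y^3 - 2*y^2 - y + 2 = (y - 1)*(y^2 - y - 2) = (y - 1)*(y + 1)*(y - 2)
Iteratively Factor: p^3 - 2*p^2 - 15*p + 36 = (p + 4)*(p^2 - 6*p + 9) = (p - 3)*(p + 4)*(p - 3)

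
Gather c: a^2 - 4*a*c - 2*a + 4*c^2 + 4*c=a^2 - 2*a + 4*c^2 + c*(4 - 4*a)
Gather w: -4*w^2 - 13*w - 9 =-4*w^2 - 13*w - 9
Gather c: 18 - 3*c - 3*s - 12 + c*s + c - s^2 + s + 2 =c*(s - 2) - s^2 - 2*s + 8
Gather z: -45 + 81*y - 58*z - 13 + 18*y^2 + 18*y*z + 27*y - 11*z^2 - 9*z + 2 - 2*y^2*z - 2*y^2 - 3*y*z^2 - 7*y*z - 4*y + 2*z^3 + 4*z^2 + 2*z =16*y^2 + 104*y + 2*z^3 + z^2*(-3*y - 7) + z*(-2*y^2 + 11*y - 65) - 56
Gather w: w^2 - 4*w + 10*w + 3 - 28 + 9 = w^2 + 6*w - 16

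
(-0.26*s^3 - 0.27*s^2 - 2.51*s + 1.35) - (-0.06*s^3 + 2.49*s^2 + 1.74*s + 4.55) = -0.2*s^3 - 2.76*s^2 - 4.25*s - 3.2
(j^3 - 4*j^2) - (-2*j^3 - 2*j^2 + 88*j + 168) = 3*j^3 - 2*j^2 - 88*j - 168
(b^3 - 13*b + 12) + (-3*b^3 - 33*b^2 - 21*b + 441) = -2*b^3 - 33*b^2 - 34*b + 453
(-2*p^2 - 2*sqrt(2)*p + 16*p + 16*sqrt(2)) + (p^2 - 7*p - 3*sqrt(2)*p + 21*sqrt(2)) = -p^2 - 5*sqrt(2)*p + 9*p + 37*sqrt(2)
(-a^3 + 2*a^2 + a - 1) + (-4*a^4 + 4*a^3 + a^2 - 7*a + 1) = -4*a^4 + 3*a^3 + 3*a^2 - 6*a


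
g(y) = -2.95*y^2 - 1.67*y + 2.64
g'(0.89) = -6.92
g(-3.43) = -26.34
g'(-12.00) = 69.13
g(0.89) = -1.18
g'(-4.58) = 25.35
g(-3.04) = -19.55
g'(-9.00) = 51.43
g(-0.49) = 2.75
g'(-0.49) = 1.22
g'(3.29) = -21.08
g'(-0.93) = 3.82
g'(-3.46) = 18.74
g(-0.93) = 1.64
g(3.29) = -34.79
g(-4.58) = -51.59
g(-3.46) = -26.90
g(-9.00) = -221.28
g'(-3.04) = 16.27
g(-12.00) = -402.12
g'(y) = -5.9*y - 1.67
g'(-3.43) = 18.57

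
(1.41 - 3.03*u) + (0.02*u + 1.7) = 3.11 - 3.01*u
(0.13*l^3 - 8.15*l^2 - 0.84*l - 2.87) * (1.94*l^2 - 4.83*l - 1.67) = 0.2522*l^5 - 16.4389*l^4 + 37.5178*l^3 + 12.0999*l^2 + 15.2649*l + 4.7929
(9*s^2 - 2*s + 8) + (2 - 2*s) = 9*s^2 - 4*s + 10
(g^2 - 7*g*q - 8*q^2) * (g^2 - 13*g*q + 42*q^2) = g^4 - 20*g^3*q + 125*g^2*q^2 - 190*g*q^3 - 336*q^4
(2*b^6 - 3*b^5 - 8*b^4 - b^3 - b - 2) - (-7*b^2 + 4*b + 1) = 2*b^6 - 3*b^5 - 8*b^4 - b^3 + 7*b^2 - 5*b - 3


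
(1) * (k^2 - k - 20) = k^2 - k - 20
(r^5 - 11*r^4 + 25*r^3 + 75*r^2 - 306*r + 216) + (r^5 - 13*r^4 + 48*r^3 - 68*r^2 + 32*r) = 2*r^5 - 24*r^4 + 73*r^3 + 7*r^2 - 274*r + 216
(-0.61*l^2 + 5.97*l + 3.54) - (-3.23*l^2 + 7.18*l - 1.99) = 2.62*l^2 - 1.21*l + 5.53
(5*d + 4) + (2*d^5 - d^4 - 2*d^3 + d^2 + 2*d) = 2*d^5 - d^4 - 2*d^3 + d^2 + 7*d + 4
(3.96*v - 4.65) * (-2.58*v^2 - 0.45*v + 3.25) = -10.2168*v^3 + 10.215*v^2 + 14.9625*v - 15.1125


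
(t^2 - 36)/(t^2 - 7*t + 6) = (t + 6)/(t - 1)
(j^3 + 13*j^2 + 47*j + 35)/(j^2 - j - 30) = (j^2 + 8*j + 7)/(j - 6)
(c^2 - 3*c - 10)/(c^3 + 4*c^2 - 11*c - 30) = (c - 5)/(c^2 + 2*c - 15)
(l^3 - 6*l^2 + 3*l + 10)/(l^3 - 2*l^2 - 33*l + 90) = (l^2 - l - 2)/(l^2 + 3*l - 18)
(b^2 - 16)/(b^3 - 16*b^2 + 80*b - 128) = (b + 4)/(b^2 - 12*b + 32)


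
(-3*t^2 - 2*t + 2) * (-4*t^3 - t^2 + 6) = 12*t^5 + 11*t^4 - 6*t^3 - 20*t^2 - 12*t + 12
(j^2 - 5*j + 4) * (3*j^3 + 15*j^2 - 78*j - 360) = 3*j^5 - 141*j^3 + 90*j^2 + 1488*j - 1440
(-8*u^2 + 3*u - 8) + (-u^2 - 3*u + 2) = -9*u^2 - 6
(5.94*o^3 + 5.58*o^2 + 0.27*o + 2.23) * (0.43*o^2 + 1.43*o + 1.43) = 2.5542*o^5 + 10.8936*o^4 + 16.5897*o^3 + 9.3244*o^2 + 3.575*o + 3.1889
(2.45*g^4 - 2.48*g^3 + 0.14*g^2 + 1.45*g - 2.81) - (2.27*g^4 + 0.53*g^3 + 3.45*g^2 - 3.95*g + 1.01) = 0.18*g^4 - 3.01*g^3 - 3.31*g^2 + 5.4*g - 3.82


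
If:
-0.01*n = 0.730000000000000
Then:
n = -73.00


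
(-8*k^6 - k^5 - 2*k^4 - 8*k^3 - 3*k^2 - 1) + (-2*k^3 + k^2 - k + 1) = -8*k^6 - k^5 - 2*k^4 - 10*k^3 - 2*k^2 - k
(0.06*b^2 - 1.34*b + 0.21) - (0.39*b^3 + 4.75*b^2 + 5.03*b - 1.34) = -0.39*b^3 - 4.69*b^2 - 6.37*b + 1.55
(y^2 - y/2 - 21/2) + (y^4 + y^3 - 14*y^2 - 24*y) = y^4 + y^3 - 13*y^2 - 49*y/2 - 21/2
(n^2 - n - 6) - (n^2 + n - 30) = 24 - 2*n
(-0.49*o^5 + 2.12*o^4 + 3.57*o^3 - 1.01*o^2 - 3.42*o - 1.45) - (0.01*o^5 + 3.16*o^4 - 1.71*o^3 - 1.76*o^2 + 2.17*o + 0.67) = -0.5*o^5 - 1.04*o^4 + 5.28*o^3 + 0.75*o^2 - 5.59*o - 2.12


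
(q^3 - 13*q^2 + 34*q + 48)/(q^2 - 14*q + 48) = q + 1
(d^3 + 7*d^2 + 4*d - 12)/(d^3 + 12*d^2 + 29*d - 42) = (d + 2)/(d + 7)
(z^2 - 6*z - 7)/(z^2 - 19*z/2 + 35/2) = 2*(z + 1)/(2*z - 5)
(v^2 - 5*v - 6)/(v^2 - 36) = (v + 1)/(v + 6)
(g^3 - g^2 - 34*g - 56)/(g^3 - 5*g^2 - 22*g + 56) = (g + 2)/(g - 2)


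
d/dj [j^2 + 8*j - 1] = 2*j + 8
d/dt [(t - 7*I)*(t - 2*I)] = 2*t - 9*I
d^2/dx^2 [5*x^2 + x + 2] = 10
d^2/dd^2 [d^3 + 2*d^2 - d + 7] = 6*d + 4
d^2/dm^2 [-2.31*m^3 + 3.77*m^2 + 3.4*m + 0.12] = 7.54 - 13.86*m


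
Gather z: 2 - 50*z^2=2 - 50*z^2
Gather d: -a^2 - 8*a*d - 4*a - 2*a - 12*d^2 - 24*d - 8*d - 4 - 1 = -a^2 - 6*a - 12*d^2 + d*(-8*a - 32) - 5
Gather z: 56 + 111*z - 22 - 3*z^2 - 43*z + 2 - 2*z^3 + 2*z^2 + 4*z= -2*z^3 - z^2 + 72*z + 36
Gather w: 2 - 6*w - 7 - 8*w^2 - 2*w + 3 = -8*w^2 - 8*w - 2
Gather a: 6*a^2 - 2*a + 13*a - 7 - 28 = 6*a^2 + 11*a - 35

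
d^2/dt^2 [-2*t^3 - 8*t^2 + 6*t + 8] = -12*t - 16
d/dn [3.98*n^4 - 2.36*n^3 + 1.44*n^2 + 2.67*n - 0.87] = 15.92*n^3 - 7.08*n^2 + 2.88*n + 2.67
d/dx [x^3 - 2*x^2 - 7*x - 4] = 3*x^2 - 4*x - 7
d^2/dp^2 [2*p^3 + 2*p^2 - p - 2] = 12*p + 4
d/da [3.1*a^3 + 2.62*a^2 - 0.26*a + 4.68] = 9.3*a^2 + 5.24*a - 0.26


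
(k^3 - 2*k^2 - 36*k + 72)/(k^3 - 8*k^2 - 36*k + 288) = (k - 2)/(k - 8)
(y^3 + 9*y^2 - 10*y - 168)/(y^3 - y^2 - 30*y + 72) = (y + 7)/(y - 3)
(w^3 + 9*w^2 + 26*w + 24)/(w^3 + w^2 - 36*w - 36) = (w^3 + 9*w^2 + 26*w + 24)/(w^3 + w^2 - 36*w - 36)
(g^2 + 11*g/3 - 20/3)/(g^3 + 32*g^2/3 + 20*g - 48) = (g + 5)/(g^2 + 12*g + 36)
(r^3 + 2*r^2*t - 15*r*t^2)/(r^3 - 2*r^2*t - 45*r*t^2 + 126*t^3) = r*(r + 5*t)/(r^2 + r*t - 42*t^2)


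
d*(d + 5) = d^2 + 5*d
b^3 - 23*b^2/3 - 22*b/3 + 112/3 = (b - 8)*(b - 2)*(b + 7/3)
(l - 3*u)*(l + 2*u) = l^2 - l*u - 6*u^2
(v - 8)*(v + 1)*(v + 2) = v^3 - 5*v^2 - 22*v - 16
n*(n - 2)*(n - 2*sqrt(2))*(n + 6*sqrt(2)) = n^4 - 2*n^3 + 4*sqrt(2)*n^3 - 24*n^2 - 8*sqrt(2)*n^2 + 48*n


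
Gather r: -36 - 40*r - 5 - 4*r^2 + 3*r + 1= -4*r^2 - 37*r - 40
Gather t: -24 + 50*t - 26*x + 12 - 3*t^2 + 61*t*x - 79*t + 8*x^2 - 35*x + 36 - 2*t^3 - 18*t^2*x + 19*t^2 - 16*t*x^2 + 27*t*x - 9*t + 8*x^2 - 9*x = -2*t^3 + t^2*(16 - 18*x) + t*(-16*x^2 + 88*x - 38) + 16*x^2 - 70*x + 24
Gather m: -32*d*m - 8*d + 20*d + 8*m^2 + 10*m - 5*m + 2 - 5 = 12*d + 8*m^2 + m*(5 - 32*d) - 3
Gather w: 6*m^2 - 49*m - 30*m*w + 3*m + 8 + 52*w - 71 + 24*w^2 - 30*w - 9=6*m^2 - 46*m + 24*w^2 + w*(22 - 30*m) - 72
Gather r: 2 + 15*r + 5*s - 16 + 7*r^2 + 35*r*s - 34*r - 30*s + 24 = 7*r^2 + r*(35*s - 19) - 25*s + 10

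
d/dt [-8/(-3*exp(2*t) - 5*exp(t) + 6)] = (-48*exp(t) - 40)*exp(t)/(3*exp(2*t) + 5*exp(t) - 6)^2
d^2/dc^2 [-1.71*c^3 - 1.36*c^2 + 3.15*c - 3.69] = -10.26*c - 2.72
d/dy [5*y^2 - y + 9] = 10*y - 1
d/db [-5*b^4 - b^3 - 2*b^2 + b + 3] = -20*b^3 - 3*b^2 - 4*b + 1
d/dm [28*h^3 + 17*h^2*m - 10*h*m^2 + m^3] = 17*h^2 - 20*h*m + 3*m^2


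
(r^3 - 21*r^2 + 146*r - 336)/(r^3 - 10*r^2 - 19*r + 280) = (r - 6)/(r + 5)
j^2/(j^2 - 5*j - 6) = j^2/(j^2 - 5*j - 6)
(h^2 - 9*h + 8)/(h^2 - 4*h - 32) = (h - 1)/(h + 4)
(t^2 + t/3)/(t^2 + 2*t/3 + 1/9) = 3*t/(3*t + 1)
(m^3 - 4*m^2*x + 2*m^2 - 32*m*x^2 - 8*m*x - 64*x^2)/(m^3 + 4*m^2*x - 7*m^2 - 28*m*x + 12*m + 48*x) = (m^2 - 8*m*x + 2*m - 16*x)/(m^2 - 7*m + 12)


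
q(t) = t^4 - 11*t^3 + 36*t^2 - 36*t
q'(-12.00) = -12564.00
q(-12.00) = 45360.00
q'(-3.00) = -657.00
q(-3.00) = 810.00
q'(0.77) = 1.70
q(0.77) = -11.05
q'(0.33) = -15.69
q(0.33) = -8.34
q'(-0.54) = -85.13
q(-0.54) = 31.75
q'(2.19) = 5.42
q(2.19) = 1.28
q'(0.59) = -4.19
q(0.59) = -10.85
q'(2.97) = -8.46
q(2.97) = 0.26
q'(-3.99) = -1102.73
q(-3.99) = 1668.95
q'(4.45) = -16.60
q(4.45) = -24.50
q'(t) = 4*t^3 - 33*t^2 + 72*t - 36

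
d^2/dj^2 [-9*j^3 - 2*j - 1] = -54*j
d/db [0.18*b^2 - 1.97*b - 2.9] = 0.36*b - 1.97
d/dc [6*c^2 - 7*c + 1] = 12*c - 7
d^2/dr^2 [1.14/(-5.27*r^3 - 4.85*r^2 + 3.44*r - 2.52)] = ((36.0468*r + 11.058)*(5.27*r^3 + 4.85*r^2 - 3.44*r + 2.52) - 1.14*(15.81*r^2 + 9.7*r - 3.44)*(31.62*r^2 + 19.4*r - 6.88))/(5.27*r^3 + 4.85*r^2 - 3.44*r + 2.52)^3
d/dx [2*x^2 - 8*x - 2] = 4*x - 8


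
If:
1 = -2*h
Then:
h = -1/2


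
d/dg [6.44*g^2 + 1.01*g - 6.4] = 12.88*g + 1.01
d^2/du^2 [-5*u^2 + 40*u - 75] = -10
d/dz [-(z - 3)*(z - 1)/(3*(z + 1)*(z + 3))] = 8*(3 - z^2)/(3*(z^4 + 8*z^3 + 22*z^2 + 24*z + 9))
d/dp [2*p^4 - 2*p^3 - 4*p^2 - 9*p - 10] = 8*p^3 - 6*p^2 - 8*p - 9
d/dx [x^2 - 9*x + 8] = 2*x - 9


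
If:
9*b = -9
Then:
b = -1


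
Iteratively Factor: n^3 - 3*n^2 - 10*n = (n)*(n^2 - 3*n - 10) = n*(n - 5)*(n + 2)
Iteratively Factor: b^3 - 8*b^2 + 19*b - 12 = (b - 4)*(b^2 - 4*b + 3) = (b - 4)*(b - 1)*(b - 3)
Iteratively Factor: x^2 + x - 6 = (x - 2)*(x + 3)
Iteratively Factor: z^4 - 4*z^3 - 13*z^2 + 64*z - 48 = (z + 4)*(z^3 - 8*z^2 + 19*z - 12) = (z - 4)*(z + 4)*(z^2 - 4*z + 3) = (z - 4)*(z - 3)*(z + 4)*(z - 1)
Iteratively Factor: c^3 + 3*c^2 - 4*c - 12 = (c + 3)*(c^2 - 4) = (c + 2)*(c + 3)*(c - 2)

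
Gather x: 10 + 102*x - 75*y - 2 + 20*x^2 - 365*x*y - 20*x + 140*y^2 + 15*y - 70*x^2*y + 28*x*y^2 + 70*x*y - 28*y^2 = x^2*(20 - 70*y) + x*(28*y^2 - 295*y + 82) + 112*y^2 - 60*y + 8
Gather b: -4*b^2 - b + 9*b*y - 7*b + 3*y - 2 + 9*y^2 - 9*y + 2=-4*b^2 + b*(9*y - 8) + 9*y^2 - 6*y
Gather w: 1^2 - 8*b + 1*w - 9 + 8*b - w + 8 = 0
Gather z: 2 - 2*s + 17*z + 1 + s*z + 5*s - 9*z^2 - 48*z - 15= 3*s - 9*z^2 + z*(s - 31) - 12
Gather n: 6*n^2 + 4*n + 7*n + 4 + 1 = 6*n^2 + 11*n + 5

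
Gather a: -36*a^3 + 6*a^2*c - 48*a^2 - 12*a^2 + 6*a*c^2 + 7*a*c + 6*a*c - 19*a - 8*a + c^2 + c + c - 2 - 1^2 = -36*a^3 + a^2*(6*c - 60) + a*(6*c^2 + 13*c - 27) + c^2 + 2*c - 3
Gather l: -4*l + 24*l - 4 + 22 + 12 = 20*l + 30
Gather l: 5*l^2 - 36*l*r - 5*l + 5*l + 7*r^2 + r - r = 5*l^2 - 36*l*r + 7*r^2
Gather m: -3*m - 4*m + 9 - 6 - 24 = -7*m - 21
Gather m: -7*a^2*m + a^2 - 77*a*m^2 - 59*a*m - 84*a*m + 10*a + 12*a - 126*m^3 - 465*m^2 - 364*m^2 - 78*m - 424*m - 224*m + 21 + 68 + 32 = a^2 + 22*a - 126*m^3 + m^2*(-77*a - 829) + m*(-7*a^2 - 143*a - 726) + 121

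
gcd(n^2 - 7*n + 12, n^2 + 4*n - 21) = n - 3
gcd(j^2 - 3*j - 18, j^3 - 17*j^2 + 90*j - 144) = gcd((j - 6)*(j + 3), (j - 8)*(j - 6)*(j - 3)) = j - 6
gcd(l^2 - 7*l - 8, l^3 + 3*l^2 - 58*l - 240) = l - 8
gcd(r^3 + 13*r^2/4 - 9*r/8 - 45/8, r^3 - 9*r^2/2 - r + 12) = r + 3/2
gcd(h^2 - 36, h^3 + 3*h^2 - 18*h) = h + 6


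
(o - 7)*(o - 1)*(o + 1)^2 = o^4 - 6*o^3 - 8*o^2 + 6*o + 7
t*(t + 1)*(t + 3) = t^3 + 4*t^2 + 3*t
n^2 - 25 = (n - 5)*(n + 5)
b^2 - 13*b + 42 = (b - 7)*(b - 6)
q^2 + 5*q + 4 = (q + 1)*(q + 4)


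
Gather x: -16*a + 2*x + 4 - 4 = -16*a + 2*x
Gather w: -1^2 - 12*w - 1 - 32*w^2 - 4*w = -32*w^2 - 16*w - 2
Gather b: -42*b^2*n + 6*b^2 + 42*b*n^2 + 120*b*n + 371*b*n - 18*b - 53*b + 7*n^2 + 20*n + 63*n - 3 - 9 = b^2*(6 - 42*n) + b*(42*n^2 + 491*n - 71) + 7*n^2 + 83*n - 12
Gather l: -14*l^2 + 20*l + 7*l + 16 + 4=-14*l^2 + 27*l + 20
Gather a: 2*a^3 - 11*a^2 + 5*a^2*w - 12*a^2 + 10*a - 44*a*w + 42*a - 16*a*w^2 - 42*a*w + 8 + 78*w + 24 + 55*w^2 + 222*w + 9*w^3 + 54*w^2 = 2*a^3 + a^2*(5*w - 23) + a*(-16*w^2 - 86*w + 52) + 9*w^3 + 109*w^2 + 300*w + 32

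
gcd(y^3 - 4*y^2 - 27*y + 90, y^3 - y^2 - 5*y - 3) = y - 3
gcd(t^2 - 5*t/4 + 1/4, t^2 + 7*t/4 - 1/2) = t - 1/4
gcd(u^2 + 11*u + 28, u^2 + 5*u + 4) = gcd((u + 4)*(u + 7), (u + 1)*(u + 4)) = u + 4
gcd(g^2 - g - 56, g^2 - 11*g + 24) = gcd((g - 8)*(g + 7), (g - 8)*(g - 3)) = g - 8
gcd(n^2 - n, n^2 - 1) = n - 1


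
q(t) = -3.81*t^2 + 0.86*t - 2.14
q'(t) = 0.86 - 7.62*t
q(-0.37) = -2.98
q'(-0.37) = 3.68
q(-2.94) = -37.60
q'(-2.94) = 23.26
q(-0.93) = -6.24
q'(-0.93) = 7.95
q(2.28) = -19.99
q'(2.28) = -16.51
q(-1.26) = -9.27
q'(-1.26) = 10.46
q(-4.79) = -93.68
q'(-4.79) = 37.36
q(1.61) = -10.63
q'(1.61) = -11.41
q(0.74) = -3.59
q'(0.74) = -4.78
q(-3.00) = -39.01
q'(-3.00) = 23.72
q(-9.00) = -318.49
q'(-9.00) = 69.44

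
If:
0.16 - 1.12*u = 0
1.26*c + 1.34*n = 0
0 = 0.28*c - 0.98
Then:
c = 3.50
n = -3.29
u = 0.14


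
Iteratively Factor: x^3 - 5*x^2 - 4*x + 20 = (x - 2)*(x^2 - 3*x - 10) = (x - 5)*(x - 2)*(x + 2)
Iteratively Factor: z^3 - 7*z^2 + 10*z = (z)*(z^2 - 7*z + 10) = z*(z - 5)*(z - 2)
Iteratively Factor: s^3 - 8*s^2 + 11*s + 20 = (s - 4)*(s^2 - 4*s - 5) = (s - 5)*(s - 4)*(s + 1)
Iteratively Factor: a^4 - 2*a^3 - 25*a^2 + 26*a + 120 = (a + 2)*(a^3 - 4*a^2 - 17*a + 60) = (a - 3)*(a + 2)*(a^2 - a - 20) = (a - 3)*(a + 2)*(a + 4)*(a - 5)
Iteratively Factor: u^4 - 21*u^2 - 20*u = (u + 1)*(u^3 - u^2 - 20*u) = (u + 1)*(u + 4)*(u^2 - 5*u) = u*(u + 1)*(u + 4)*(u - 5)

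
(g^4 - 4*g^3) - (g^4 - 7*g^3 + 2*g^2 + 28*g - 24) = 3*g^3 - 2*g^2 - 28*g + 24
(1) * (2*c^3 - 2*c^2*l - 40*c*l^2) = 2*c^3 - 2*c^2*l - 40*c*l^2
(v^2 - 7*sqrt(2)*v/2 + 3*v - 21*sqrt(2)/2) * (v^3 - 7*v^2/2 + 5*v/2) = v^5 - 7*sqrt(2)*v^4/2 - v^4/2 - 8*v^3 + 7*sqrt(2)*v^3/4 + 15*v^2/2 + 28*sqrt(2)*v^2 - 105*sqrt(2)*v/4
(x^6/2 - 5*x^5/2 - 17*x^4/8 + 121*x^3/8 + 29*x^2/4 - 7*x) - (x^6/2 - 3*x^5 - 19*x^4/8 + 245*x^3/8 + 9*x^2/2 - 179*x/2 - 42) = x^5/2 + x^4/4 - 31*x^3/2 + 11*x^2/4 + 165*x/2 + 42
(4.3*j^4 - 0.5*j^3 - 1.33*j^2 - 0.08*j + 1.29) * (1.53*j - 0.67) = 6.579*j^5 - 3.646*j^4 - 1.6999*j^3 + 0.7687*j^2 + 2.0273*j - 0.8643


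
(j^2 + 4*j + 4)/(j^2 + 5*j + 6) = (j + 2)/(j + 3)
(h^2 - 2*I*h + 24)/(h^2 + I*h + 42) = (h + 4*I)/(h + 7*I)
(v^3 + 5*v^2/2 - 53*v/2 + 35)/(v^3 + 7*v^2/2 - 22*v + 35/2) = (v - 2)/(v - 1)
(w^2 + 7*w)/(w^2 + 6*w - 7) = w/(w - 1)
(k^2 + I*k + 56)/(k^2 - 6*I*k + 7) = (k + 8*I)/(k + I)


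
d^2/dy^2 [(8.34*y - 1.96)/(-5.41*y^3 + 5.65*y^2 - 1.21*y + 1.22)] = (-1464.575724*y^5 + 2217.933372*y^4 - 1381.843792*y^3 - 208.15728*y^2 + 342.146832*y - 45.904304)/(158.340421*y^9 - 496.094295*y^8 + 624.345378*y^7 - 509.396161*y^6 + 363.387798*y^5 - 189.570297*y^4 + 75.971473*y^3 - 30.586986*y^2 + 5.402892*y - 1.815848)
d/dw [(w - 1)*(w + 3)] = 2*w + 2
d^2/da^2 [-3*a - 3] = 0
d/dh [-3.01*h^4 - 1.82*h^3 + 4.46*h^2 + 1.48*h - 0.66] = -12.04*h^3 - 5.46*h^2 + 8.92*h + 1.48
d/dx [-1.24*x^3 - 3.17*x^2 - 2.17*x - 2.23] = -3.72*x^2 - 6.34*x - 2.17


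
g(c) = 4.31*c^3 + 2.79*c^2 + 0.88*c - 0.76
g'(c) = 12.93*c^2 + 5.58*c + 0.88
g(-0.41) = -0.95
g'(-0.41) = 0.77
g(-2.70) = -67.63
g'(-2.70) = 80.07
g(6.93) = 1573.75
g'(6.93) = 660.51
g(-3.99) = -233.63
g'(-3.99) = 184.46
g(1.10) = 9.32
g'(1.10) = 22.66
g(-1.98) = -25.02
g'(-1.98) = 40.52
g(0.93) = 5.94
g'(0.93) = 17.25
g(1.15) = 10.50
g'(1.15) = 24.40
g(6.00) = 1035.92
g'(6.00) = 499.84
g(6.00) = 1035.92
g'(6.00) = 499.84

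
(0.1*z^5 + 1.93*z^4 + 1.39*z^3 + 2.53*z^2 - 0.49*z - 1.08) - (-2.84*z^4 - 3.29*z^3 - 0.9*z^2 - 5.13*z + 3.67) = 0.1*z^5 + 4.77*z^4 + 4.68*z^3 + 3.43*z^2 + 4.64*z - 4.75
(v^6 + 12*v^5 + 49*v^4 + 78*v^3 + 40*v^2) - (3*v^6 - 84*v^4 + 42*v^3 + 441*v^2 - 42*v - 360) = -2*v^6 + 12*v^5 + 133*v^4 + 36*v^3 - 401*v^2 + 42*v + 360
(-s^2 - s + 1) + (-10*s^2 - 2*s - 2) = -11*s^2 - 3*s - 1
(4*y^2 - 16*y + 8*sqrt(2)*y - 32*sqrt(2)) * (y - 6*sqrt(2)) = 4*y^3 - 16*sqrt(2)*y^2 - 16*y^2 - 96*y + 64*sqrt(2)*y + 384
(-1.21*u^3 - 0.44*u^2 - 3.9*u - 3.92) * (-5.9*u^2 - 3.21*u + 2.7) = 7.139*u^5 + 6.4801*u^4 + 21.1554*u^3 + 34.459*u^2 + 2.0532*u - 10.584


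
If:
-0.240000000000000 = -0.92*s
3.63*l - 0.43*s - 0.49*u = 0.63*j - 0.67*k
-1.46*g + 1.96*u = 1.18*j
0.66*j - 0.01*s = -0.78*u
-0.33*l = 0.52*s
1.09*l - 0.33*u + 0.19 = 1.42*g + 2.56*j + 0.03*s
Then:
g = -1.10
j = 0.57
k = 2.58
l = -0.41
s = 0.26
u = -0.48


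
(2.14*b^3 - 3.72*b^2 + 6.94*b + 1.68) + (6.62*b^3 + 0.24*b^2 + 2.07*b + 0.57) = 8.76*b^3 - 3.48*b^2 + 9.01*b + 2.25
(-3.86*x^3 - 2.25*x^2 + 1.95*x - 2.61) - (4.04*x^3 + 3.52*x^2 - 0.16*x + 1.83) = -7.9*x^3 - 5.77*x^2 + 2.11*x - 4.44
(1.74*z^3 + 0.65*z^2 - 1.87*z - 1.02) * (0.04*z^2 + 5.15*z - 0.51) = 0.0696*z^5 + 8.987*z^4 + 2.3853*z^3 - 10.0028*z^2 - 4.2993*z + 0.5202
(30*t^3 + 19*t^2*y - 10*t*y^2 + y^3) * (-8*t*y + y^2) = -240*t^4*y - 122*t^3*y^2 + 99*t^2*y^3 - 18*t*y^4 + y^5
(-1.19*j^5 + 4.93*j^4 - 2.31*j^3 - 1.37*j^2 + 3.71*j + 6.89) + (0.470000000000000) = -1.19*j^5 + 4.93*j^4 - 2.31*j^3 - 1.37*j^2 + 3.71*j + 7.36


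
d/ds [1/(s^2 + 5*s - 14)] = (-2*s - 5)/(s^2 + 5*s - 14)^2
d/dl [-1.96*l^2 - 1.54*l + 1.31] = -3.92*l - 1.54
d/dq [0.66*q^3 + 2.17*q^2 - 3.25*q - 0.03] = 1.98*q^2 + 4.34*q - 3.25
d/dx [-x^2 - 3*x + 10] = -2*x - 3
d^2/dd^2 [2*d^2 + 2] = 4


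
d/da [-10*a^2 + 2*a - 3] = 2 - 20*a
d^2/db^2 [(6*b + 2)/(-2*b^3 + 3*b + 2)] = 12*(3*(3*b + 1)*(2*b^2 - 1)^2 + (6*b^2 + 2*b*(3*b + 1) - 3)*(-2*b^3 + 3*b + 2))/(-2*b^3 + 3*b + 2)^3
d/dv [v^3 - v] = 3*v^2 - 1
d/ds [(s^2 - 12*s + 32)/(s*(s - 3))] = (9*s^2 - 64*s + 96)/(s^2*(s^2 - 6*s + 9))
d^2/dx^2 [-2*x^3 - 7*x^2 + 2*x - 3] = -12*x - 14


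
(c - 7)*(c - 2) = c^2 - 9*c + 14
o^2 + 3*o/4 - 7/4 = (o - 1)*(o + 7/4)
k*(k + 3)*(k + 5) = k^3 + 8*k^2 + 15*k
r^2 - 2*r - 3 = (r - 3)*(r + 1)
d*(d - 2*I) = d^2 - 2*I*d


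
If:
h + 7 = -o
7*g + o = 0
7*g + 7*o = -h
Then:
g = -1/5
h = -42/5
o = 7/5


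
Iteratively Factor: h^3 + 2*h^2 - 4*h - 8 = (h + 2)*(h^2 - 4) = (h + 2)^2*(h - 2)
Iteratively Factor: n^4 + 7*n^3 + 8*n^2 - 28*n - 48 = (n + 3)*(n^3 + 4*n^2 - 4*n - 16) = (n + 2)*(n + 3)*(n^2 + 2*n - 8) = (n + 2)*(n + 3)*(n + 4)*(n - 2)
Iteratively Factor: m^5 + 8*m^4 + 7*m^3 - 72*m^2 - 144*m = (m + 3)*(m^4 + 5*m^3 - 8*m^2 - 48*m) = (m + 3)*(m + 4)*(m^3 + m^2 - 12*m) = m*(m + 3)*(m + 4)*(m^2 + m - 12) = m*(m + 3)*(m + 4)^2*(m - 3)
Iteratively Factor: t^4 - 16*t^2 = (t - 4)*(t^3 + 4*t^2) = (t - 4)*(t + 4)*(t^2) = t*(t - 4)*(t + 4)*(t)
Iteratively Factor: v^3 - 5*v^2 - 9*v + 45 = (v - 5)*(v^2 - 9) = (v - 5)*(v - 3)*(v + 3)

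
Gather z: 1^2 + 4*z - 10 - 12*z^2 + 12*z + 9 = -12*z^2 + 16*z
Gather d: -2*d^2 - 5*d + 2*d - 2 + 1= -2*d^2 - 3*d - 1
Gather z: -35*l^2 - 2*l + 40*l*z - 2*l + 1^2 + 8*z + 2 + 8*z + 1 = -35*l^2 - 4*l + z*(40*l + 16) + 4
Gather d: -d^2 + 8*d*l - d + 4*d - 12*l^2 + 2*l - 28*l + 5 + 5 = -d^2 + d*(8*l + 3) - 12*l^2 - 26*l + 10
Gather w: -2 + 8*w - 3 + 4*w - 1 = 12*w - 6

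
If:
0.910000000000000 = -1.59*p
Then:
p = -0.57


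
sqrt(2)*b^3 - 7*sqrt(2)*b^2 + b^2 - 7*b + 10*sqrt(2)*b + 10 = (b - 5)*(b - 2)*(sqrt(2)*b + 1)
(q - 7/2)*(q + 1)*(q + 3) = q^3 + q^2/2 - 11*q - 21/2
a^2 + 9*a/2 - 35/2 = (a - 5/2)*(a + 7)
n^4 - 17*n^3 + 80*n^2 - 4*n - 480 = (n - 8)*(n - 6)*(n - 5)*(n + 2)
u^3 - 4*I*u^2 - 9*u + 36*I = (u - 3)*(u + 3)*(u - 4*I)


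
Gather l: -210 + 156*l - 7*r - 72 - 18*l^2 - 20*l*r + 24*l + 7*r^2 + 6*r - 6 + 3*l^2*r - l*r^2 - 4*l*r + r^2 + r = l^2*(3*r - 18) + l*(-r^2 - 24*r + 180) + 8*r^2 - 288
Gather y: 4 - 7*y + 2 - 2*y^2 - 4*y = -2*y^2 - 11*y + 6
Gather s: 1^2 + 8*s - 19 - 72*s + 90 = 72 - 64*s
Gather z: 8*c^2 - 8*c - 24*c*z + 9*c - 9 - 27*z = 8*c^2 + c + z*(-24*c - 27) - 9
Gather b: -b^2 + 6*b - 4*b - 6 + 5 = -b^2 + 2*b - 1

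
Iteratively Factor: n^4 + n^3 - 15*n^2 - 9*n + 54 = (n - 2)*(n^3 + 3*n^2 - 9*n - 27) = (n - 3)*(n - 2)*(n^2 + 6*n + 9) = (n - 3)*(n - 2)*(n + 3)*(n + 3)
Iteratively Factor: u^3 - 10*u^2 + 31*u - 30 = (u - 2)*(u^2 - 8*u + 15) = (u - 5)*(u - 2)*(u - 3)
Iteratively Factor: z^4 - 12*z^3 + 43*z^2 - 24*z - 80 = (z - 5)*(z^3 - 7*z^2 + 8*z + 16) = (z - 5)*(z + 1)*(z^2 - 8*z + 16) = (z - 5)*(z - 4)*(z + 1)*(z - 4)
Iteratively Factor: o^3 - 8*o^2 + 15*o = (o - 3)*(o^2 - 5*o) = o*(o - 3)*(o - 5)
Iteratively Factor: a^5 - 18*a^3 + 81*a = (a + 3)*(a^4 - 3*a^3 - 9*a^2 + 27*a) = (a + 3)^2*(a^3 - 6*a^2 + 9*a) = (a - 3)*(a + 3)^2*(a^2 - 3*a) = a*(a - 3)*(a + 3)^2*(a - 3)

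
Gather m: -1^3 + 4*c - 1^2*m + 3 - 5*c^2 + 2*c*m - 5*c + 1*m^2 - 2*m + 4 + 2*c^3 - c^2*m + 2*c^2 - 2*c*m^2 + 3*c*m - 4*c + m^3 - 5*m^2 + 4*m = 2*c^3 - 3*c^2 - 5*c + m^3 + m^2*(-2*c - 4) + m*(-c^2 + 5*c + 1) + 6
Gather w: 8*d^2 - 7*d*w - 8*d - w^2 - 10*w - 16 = 8*d^2 - 8*d - w^2 + w*(-7*d - 10) - 16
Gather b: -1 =-1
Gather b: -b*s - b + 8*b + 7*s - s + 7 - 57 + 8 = b*(7 - s) + 6*s - 42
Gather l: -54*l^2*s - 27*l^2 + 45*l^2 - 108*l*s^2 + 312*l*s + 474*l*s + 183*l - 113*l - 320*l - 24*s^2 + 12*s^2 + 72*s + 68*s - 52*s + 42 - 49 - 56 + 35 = l^2*(18 - 54*s) + l*(-108*s^2 + 786*s - 250) - 12*s^2 + 88*s - 28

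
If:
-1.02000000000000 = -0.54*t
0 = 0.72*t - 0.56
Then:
No Solution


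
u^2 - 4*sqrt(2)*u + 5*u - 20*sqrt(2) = (u + 5)*(u - 4*sqrt(2))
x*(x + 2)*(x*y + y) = x^3*y + 3*x^2*y + 2*x*y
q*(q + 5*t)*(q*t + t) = q^3*t + 5*q^2*t^2 + q^2*t + 5*q*t^2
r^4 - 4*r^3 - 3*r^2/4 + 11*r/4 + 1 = (r - 4)*(r - 1)*(r + 1/2)^2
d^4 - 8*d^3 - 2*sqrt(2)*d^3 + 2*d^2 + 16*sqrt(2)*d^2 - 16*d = d*(d - 8)*(d - sqrt(2))^2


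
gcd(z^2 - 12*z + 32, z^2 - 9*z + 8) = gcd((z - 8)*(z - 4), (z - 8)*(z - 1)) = z - 8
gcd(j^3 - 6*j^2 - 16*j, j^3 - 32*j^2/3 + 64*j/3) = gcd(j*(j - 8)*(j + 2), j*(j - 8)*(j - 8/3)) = j^2 - 8*j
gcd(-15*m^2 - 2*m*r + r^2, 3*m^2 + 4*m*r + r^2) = 3*m + r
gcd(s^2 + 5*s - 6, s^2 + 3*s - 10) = 1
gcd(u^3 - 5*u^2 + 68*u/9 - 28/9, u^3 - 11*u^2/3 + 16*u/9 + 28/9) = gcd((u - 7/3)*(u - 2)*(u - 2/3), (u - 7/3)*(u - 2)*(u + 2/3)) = u^2 - 13*u/3 + 14/3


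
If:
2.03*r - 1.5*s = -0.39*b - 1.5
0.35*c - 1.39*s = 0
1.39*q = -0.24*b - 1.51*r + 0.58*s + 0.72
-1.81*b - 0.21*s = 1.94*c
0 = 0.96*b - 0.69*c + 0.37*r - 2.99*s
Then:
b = 0.13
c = -0.12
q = 1.34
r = -0.79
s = -0.03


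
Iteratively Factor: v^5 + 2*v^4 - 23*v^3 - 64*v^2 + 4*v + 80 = (v + 2)*(v^4 - 23*v^2 - 18*v + 40) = (v - 1)*(v + 2)*(v^3 + v^2 - 22*v - 40) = (v - 1)*(v + 2)*(v + 4)*(v^2 - 3*v - 10) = (v - 1)*(v + 2)^2*(v + 4)*(v - 5)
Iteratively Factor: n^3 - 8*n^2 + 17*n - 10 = (n - 2)*(n^2 - 6*n + 5) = (n - 2)*(n - 1)*(n - 5)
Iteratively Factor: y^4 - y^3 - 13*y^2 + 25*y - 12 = (y - 3)*(y^3 + 2*y^2 - 7*y + 4) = (y - 3)*(y + 4)*(y^2 - 2*y + 1) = (y - 3)*(y - 1)*(y + 4)*(y - 1)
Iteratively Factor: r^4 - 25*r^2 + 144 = (r + 3)*(r^3 - 3*r^2 - 16*r + 48) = (r - 4)*(r + 3)*(r^2 + r - 12) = (r - 4)*(r + 3)*(r + 4)*(r - 3)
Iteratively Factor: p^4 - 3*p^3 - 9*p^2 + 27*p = (p + 3)*(p^3 - 6*p^2 + 9*p) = (p - 3)*(p + 3)*(p^2 - 3*p) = (p - 3)^2*(p + 3)*(p)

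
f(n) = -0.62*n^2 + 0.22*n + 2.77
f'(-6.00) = 7.66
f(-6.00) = -20.87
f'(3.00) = -3.50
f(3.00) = -2.15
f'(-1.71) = 2.34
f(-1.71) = 0.58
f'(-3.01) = 3.95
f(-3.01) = -3.51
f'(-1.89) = 2.56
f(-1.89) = 0.14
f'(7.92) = -9.60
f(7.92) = -34.38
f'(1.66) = -1.84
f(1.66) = 1.43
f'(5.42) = -6.50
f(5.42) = -14.25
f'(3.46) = -4.07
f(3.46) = -3.89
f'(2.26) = -2.58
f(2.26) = 0.10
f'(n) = 0.22 - 1.24*n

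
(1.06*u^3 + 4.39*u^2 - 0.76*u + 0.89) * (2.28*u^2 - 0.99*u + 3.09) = 2.4168*u^5 + 8.9598*u^4 - 2.8035*u^3 + 16.3467*u^2 - 3.2295*u + 2.7501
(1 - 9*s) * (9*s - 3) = -81*s^2 + 36*s - 3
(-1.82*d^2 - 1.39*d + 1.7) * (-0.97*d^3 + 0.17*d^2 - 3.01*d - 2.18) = 1.7654*d^5 + 1.0389*d^4 + 3.5929*d^3 + 8.4405*d^2 - 2.0868*d - 3.706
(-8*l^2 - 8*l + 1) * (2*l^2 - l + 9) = -16*l^4 - 8*l^3 - 62*l^2 - 73*l + 9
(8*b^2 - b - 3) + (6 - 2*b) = 8*b^2 - 3*b + 3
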